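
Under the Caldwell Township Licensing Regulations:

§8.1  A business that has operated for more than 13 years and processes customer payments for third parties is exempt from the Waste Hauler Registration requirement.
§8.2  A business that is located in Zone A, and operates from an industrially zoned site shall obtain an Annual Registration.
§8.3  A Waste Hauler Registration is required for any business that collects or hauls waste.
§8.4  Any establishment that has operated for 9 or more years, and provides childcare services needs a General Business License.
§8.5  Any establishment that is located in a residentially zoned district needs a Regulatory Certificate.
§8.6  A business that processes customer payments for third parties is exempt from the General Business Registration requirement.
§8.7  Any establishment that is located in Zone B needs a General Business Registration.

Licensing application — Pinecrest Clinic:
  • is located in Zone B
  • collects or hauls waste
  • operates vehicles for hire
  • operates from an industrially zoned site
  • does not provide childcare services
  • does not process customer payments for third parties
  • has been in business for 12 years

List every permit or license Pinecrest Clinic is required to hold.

General Business Registration, Waste Hauler Registration

§8.1 years in business 12 ≤ 13; does not process customer payments for third parties → Waste Hauler Registration exemption does not apply.
§8.2 is located in Zone B (not: is located in Zone A); operates from an industrially zoned site → Annual Registration not required.
§8.3 collects or hauls waste → Waste Hauler Registration required.
§8.4 years in business 12 ≥ 9; does not provide childcare services → General Business License not required.
§8.5 is located in Zone B (not: is located in a residentially zoned district) → Regulatory Certificate not required.
§8.6 does not process customer payments for third parties → General Business Registration exemption does not apply.
§8.7 is located in Zone B → General Business Registration required.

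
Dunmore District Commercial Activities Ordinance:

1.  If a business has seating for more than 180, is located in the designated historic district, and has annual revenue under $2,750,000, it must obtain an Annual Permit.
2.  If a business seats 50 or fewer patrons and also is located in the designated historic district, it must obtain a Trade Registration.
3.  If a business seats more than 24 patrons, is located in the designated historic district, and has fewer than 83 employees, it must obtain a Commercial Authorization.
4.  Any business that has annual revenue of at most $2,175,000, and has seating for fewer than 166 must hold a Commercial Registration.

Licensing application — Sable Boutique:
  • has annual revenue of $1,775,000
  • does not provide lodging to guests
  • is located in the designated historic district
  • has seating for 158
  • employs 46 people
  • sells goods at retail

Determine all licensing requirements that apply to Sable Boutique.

Commercial Authorization, Commercial Registration

1. seating 158 ≤ 180; is located in the designated historic district; revenue $1,775,000 < $2,750,000 → Annual Permit not required.
2. seating 158 > 50; is located in the designated historic district → Trade Registration not required.
3. seating 158 > 24; is located in the designated historic district; employees 46 < 83 → Commercial Authorization required.
4. revenue $1,775,000 ≤ $2,175,000; seating 158 < 166 → Commercial Registration required.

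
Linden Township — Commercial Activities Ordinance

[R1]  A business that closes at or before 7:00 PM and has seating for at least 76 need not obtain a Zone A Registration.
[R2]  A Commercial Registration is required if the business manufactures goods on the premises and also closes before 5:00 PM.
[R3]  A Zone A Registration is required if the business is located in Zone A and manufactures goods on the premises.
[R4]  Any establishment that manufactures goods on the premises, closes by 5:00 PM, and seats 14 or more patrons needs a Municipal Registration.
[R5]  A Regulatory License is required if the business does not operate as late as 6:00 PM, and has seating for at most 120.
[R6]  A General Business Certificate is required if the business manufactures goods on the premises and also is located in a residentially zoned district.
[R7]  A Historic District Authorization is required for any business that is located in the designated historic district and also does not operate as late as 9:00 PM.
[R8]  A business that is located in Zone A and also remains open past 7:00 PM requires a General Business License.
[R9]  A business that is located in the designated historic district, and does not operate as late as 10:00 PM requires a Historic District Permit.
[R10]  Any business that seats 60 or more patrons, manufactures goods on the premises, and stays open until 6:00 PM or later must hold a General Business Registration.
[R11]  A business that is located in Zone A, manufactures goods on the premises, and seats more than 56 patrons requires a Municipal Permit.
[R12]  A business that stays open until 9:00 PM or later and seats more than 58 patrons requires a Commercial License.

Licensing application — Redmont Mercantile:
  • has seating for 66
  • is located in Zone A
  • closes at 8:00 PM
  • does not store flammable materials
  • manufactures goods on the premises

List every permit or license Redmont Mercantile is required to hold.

General Business License, General Business Registration, Municipal Permit, Zone A Registration

[R1] closes 8:00 PM, after 7:00 PM; seating 66 < 76 → Zone A Registration exemption does not apply.
[R2] manufactures goods on the premises; closes 8:00 PM, after 5:00 PM → Commercial Registration not required.
[R3] is located in Zone A; manufactures goods on the premises → Zone A Registration required.
[R4] manufactures goods on the premises; closes 8:00 PM, after 5:00 PM; seating 66 ≥ 14 → Municipal Registration not required.
[R5] closes 8:00 PM, after 6:00 PM; seating 66 ≤ 120 → Regulatory License not required.
[R6] manufactures goods on the premises; is located in Zone A (not: is located in a residentially zoned district) → General Business Certificate not required.
[R7] is located in Zone A (not: is located in the designated historic district); closes 8:00 PM, at/before 9:00 PM → Historic District Authorization not required.
[R8] is located in Zone A; closes 8:00 PM, after 7:00 PM → General Business License required.
[R9] is located in Zone A (not: is located in the designated historic district); closes 8:00 PM, at/before 10:00 PM → Historic District Permit not required.
[R10] seating 66 ≥ 60; manufactures goods on the premises; closes 8:00 PM, after 6:00 PM → General Business Registration required.
[R11] is located in Zone A; manufactures goods on the premises; seating 66 > 56 → Municipal Permit required.
[R12] closes 8:00 PM, at/before 9:00 PM; seating 66 > 58 → Commercial License not required.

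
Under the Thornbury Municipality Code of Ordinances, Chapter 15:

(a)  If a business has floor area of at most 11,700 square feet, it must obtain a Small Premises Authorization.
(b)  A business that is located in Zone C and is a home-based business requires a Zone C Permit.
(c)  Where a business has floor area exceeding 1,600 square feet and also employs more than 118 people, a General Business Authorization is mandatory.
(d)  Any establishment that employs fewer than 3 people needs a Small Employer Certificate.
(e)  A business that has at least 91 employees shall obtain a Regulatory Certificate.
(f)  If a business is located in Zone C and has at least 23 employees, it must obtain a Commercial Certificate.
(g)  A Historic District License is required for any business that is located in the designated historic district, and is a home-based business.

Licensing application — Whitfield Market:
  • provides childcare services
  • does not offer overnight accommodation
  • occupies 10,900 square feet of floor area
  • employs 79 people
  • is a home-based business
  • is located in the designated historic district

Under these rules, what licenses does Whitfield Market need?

Historic District License, Small Premises Authorization

(a) floor area 10,900 square feet ≤ 11,700 square feet → Small Premises Authorization required.
(b) is located in the designated historic district (not: is located in Zone C); is a home-based business → Zone C Permit not required.
(c) floor area 10,900 square feet > 1,600 square feet; employees 79 ≤ 118 → General Business Authorization not required.
(d) employees 79 ≥ 3 → Small Employer Certificate not required.
(e) employees 79 < 91 → Regulatory Certificate not required.
(f) is located in the designated historic district (not: is located in Zone C); employees 79 ≥ 23 → Commercial Certificate not required.
(g) is located in the designated historic district; is a home-based business → Historic District License required.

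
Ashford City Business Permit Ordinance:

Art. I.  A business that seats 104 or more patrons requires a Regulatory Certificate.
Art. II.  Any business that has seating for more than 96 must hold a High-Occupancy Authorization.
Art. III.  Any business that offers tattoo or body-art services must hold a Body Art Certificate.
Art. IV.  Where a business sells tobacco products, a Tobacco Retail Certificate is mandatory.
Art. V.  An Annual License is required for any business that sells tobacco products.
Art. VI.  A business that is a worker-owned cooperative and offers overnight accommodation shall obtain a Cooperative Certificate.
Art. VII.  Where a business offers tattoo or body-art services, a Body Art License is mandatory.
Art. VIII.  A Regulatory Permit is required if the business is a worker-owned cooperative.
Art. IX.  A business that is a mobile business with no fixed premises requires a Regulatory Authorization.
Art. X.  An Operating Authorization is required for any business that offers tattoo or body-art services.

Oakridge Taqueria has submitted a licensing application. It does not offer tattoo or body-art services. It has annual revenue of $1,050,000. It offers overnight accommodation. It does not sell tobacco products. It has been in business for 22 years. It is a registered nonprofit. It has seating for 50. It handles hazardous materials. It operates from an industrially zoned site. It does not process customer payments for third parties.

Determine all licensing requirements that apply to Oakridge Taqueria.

None

Art. I. seating 50 < 104 → Regulatory Certificate not required.
Art. II. seating 50 ≤ 96 → High-Occupancy Authorization not required.
Art. III. does not offer tattoo or body-art services → Body Art Certificate not required.
Art. IV. does not sell tobacco products → Tobacco Retail Certificate not required.
Art. V. does not sell tobacco products → Annual License not required.
Art. VI. is a registered nonprofit (not: is a worker-owned cooperative); offers overnight accommodation → Cooperative Certificate not required.
Art. VII. does not offer tattoo or body-art services → Body Art License not required.
Art. VIII. is a registered nonprofit (not: is a worker-owned cooperative) → Regulatory Permit not required.
Art. IX. operates from an industrially zoned site (not: is a mobile business with no fixed premises) → Regulatory Authorization not required.
Art. X. does not offer tattoo or body-art services → Operating Authorization not required.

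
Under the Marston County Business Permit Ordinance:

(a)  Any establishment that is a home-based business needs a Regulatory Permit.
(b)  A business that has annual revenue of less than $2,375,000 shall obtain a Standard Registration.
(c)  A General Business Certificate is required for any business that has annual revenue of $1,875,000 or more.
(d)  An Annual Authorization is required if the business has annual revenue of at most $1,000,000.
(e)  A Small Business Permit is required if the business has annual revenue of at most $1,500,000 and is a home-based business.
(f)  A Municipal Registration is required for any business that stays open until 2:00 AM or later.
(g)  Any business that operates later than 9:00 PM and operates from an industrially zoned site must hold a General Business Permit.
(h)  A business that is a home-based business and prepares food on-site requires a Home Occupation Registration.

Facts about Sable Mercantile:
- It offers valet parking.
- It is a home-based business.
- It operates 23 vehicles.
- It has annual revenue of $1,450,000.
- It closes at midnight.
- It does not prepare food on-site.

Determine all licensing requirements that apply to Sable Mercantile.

Regulatory Permit, Small Business Permit, Standard Registration

(a) is a home-based business → Regulatory Permit required.
(b) revenue $1,450,000 < $2,375,000 → Standard Registration required.
(c) revenue $1,450,000 < $1,875,000 → General Business Certificate not required.
(d) revenue $1,450,000 > $1,000,000 → Annual Authorization not required.
(e) revenue $1,450,000 ≤ $1,500,000; is a home-based business → Small Business Permit required.
(f) closes midnight, at/before 2:00 AM → Municipal Registration not required.
(g) closes midnight, after 9:00 PM; is a home-based business (not: operates from an industrially zoned site) → General Business Permit not required.
(h) is a home-based business; does not prepare food on-site → Home Occupation Registration not required.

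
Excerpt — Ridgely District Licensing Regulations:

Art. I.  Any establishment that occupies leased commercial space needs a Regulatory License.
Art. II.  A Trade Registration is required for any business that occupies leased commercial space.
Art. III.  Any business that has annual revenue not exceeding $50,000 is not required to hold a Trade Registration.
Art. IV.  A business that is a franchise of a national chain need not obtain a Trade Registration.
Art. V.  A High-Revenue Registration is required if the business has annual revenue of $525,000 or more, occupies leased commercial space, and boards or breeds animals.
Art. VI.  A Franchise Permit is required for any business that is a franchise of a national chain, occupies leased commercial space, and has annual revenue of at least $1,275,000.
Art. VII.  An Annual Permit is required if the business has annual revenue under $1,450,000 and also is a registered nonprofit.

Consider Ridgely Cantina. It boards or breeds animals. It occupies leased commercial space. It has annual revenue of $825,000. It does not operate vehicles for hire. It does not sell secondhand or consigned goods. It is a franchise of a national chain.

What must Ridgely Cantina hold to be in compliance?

High-Revenue Registration, Regulatory License

Art. I. occupies leased commercial space → Regulatory License required.
Art. II. occupies leased commercial space → Trade Registration required.
Art. III. revenue $825,000 > $50,000 → Trade Registration exemption does not apply.
Art. IV. is a franchise of a national chain → exempt from Trade Registration.
Art. V. revenue $825,000 ≥ $525,000; occupies leased commercial space; boards or breeds animals → High-Revenue Registration required.
Art. VI. is a franchise of a national chain; occupies leased commercial space; revenue $825,000 < $1,275,000 → Franchise Permit not required.
Art. VII. revenue $825,000 < $1,450,000; is a franchise of a national chain (not: is a registered nonprofit) → Annual Permit not required.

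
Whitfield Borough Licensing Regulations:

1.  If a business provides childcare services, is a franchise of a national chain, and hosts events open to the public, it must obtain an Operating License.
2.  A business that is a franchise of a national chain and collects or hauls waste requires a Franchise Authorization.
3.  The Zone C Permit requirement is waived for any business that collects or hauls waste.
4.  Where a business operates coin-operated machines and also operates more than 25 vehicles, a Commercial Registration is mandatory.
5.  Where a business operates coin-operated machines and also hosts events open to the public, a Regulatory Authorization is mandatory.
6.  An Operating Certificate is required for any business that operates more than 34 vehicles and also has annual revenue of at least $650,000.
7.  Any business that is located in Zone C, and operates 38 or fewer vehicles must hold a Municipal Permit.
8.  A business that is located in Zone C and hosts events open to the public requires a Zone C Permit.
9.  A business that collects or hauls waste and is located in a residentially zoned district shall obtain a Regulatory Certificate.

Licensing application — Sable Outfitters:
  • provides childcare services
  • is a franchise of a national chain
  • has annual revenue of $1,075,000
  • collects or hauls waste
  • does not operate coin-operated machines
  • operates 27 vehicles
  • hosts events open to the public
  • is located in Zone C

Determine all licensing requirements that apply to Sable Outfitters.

1. provides childcare services; is a franchise of a national chain; hosts events open to the public → Operating License required.
2. is a franchise of a national chain; collects or hauls waste → Franchise Authorization required.
3. collects or hauls waste → exempt from Zone C Permit.
4. does not operate coin-operated machines; vehicles 27 > 25 → Commercial Registration not required.
5. does not operate coin-operated machines; hosts events open to the public → Regulatory Authorization not required.
6. vehicles 27 ≤ 34; revenue $1,075,000 ≥ $650,000 → Operating Certificate not required.
7. is located in Zone C; vehicles 27 ≤ 38 → Municipal Permit required.
8. is located in Zone C; hosts events open to the public → Zone C Permit required.
9. collects or hauls waste; is located in Zone C (not: is located in a residentially zoned district) → Regulatory Certificate not required.

Franchise Authorization, Municipal Permit, Operating License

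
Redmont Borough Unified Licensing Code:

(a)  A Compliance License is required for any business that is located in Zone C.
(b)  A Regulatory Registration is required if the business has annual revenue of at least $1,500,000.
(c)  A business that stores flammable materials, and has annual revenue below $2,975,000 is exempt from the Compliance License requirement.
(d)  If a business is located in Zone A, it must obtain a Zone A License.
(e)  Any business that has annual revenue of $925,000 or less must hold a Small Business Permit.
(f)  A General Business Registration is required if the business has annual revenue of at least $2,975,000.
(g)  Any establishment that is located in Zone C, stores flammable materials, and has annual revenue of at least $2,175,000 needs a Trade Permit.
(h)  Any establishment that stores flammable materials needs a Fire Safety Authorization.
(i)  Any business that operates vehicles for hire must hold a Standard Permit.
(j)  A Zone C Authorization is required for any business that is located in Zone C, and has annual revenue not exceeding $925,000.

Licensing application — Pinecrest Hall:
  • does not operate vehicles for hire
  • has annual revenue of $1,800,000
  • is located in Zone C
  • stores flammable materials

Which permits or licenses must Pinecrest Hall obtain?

(a) is located in Zone C → Compliance License required.
(b) revenue $1,800,000 ≥ $1,500,000 → Regulatory Registration required.
(c) stores flammable materials; revenue $1,800,000 < $2,975,000 → exempt from Compliance License.
(d) is located in Zone C (not: is located in Zone A) → Zone A License not required.
(e) revenue $1,800,000 > $925,000 → Small Business Permit not required.
(f) revenue $1,800,000 < $2,975,000 → General Business Registration not required.
(g) is located in Zone C; stores flammable materials; revenue $1,800,000 < $2,175,000 → Trade Permit not required.
(h) stores flammable materials → Fire Safety Authorization required.
(i) does not operate vehicles for hire → Standard Permit not required.
(j) is located in Zone C; revenue $1,800,000 > $925,000 → Zone C Authorization not required.

Fire Safety Authorization, Regulatory Registration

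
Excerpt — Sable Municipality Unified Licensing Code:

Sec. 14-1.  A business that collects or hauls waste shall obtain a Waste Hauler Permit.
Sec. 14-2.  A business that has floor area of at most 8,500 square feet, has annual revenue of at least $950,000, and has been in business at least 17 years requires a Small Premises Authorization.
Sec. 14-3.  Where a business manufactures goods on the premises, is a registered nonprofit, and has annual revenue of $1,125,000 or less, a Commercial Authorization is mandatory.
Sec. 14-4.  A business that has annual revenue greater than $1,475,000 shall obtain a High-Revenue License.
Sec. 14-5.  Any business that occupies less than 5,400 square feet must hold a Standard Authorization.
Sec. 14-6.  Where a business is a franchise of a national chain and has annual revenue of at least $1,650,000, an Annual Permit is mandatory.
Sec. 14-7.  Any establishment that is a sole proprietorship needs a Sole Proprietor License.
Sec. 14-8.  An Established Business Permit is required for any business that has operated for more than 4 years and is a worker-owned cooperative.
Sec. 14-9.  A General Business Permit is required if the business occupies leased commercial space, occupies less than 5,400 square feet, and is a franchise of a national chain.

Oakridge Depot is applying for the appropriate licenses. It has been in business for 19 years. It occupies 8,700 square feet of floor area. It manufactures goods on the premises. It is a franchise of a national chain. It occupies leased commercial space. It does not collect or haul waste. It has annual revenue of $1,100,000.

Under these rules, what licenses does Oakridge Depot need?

None

Sec. 14-1. does not collect or haul waste → Waste Hauler Permit not required.
Sec. 14-2. floor area 8,700 square feet > 8,500 square feet; revenue $1,100,000 ≥ $950,000; years in business 19 ≥ 17 → Small Premises Authorization not required.
Sec. 14-3. manufactures goods on the premises; is a franchise of a national chain (not: is a registered nonprofit); revenue $1,100,000 ≤ $1,125,000 → Commercial Authorization not required.
Sec. 14-4. revenue $1,100,000 ≤ $1,475,000 → High-Revenue License not required.
Sec. 14-5. floor area 8,700 square feet ≥ 5,400 square feet → Standard Authorization not required.
Sec. 14-6. is a franchise of a national chain; revenue $1,100,000 < $1,650,000 → Annual Permit not required.
Sec. 14-7. is a franchise of a national chain (not: is a sole proprietorship) → Sole Proprietor License not required.
Sec. 14-8. years in business 19 > 4; is a franchise of a national chain (not: is a worker-owned cooperative) → Established Business Permit not required.
Sec. 14-9. occupies leased commercial space; floor area 8,700 square feet ≥ 5,400 square feet; is a franchise of a national chain → General Business Permit not required.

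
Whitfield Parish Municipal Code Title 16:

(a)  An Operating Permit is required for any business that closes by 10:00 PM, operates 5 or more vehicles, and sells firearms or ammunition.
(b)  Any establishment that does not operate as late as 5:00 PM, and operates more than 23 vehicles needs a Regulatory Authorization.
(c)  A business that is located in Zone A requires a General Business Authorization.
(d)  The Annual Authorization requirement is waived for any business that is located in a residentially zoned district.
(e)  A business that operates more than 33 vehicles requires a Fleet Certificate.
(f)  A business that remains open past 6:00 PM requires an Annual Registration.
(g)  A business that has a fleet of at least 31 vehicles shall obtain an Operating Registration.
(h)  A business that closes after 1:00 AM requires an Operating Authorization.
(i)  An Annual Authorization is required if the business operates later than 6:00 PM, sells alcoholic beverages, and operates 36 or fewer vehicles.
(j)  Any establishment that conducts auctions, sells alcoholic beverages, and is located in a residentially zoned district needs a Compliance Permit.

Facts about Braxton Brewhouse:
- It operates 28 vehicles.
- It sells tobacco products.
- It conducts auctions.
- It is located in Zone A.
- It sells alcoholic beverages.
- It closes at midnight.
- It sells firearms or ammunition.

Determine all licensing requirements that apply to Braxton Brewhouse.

(a) closes midnight, after 10:00 PM; vehicles 28 ≥ 5; sells firearms or ammunition → Operating Permit not required.
(b) closes midnight, after 5:00 PM; vehicles 28 > 23 → Regulatory Authorization not required.
(c) is located in Zone A → General Business Authorization required.
(d) is located in Zone A (not: is located in a residentially zoned district) → Annual Authorization exemption does not apply.
(e) vehicles 28 ≤ 33 → Fleet Certificate not required.
(f) closes midnight, after 6:00 PM → Annual Registration required.
(g) vehicles 28 < 31 → Operating Registration not required.
(h) closes midnight, at/before 1:00 AM → Operating Authorization not required.
(i) closes midnight, after 6:00 PM; sells alcoholic beverages; vehicles 28 ≤ 36 → Annual Authorization required.
(j) conducts auctions; sells alcoholic beverages; is located in Zone A (not: is located in a residentially zoned district) → Compliance Permit not required.

Annual Authorization, Annual Registration, General Business Authorization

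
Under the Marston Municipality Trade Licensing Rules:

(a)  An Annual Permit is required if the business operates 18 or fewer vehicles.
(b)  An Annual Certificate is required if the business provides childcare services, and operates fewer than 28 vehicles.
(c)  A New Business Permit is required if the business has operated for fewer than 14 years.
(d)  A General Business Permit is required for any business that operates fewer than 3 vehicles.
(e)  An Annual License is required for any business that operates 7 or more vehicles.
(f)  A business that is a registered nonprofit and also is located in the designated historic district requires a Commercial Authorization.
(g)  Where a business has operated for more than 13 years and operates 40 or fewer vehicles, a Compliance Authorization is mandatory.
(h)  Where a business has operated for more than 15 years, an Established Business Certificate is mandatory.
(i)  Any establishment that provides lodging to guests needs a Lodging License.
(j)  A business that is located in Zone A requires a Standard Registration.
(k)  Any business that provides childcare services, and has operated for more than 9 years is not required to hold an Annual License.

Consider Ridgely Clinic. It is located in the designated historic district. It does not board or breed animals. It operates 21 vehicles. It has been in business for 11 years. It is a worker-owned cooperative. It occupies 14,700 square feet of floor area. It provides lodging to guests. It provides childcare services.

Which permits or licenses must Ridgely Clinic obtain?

Annual Certificate, Lodging License, New Business Permit

(a) vehicles 21 > 18 → Annual Permit not required.
(b) provides childcare services; vehicles 21 < 28 → Annual Certificate required.
(c) years in business 11 < 14 → New Business Permit required.
(d) vehicles 21 ≥ 3 → General Business Permit not required.
(e) vehicles 21 ≥ 7 → Annual License required.
(f) is a worker-owned cooperative (not: is a registered nonprofit); is located in the designated historic district → Commercial Authorization not required.
(g) years in business 11 ≤ 13; vehicles 21 ≤ 40 → Compliance Authorization not required.
(h) years in business 11 ≤ 15 → Established Business Certificate not required.
(i) provides lodging to guests → Lodging License required.
(j) is located in the designated historic district (not: is located in Zone A) → Standard Registration not required.
(k) provides childcare services; years in business 11 > 9 → exempt from Annual License.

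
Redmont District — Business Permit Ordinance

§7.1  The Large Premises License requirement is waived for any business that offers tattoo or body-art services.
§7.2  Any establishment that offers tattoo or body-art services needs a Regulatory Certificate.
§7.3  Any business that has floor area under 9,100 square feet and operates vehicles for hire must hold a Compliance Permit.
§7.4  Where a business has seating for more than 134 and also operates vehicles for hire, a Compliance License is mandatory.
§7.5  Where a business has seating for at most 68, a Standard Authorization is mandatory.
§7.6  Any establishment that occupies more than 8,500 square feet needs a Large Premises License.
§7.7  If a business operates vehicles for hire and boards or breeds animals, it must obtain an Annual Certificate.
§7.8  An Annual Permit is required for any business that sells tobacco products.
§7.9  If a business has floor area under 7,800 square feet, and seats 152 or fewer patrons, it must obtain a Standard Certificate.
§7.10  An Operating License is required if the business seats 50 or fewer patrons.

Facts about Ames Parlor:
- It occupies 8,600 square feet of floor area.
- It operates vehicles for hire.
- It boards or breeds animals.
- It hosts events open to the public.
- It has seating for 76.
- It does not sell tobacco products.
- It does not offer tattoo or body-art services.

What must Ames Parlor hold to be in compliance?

§7.1 does not offer tattoo or body-art services → Large Premises License exemption does not apply.
§7.2 does not offer tattoo or body-art services → Regulatory Certificate not required.
§7.3 floor area 8,600 square feet < 9,100 square feet; operates vehicles for hire → Compliance Permit required.
§7.4 seating 76 ≤ 134; operates vehicles for hire → Compliance License not required.
§7.5 seating 76 > 68 → Standard Authorization not required.
§7.6 floor area 8,600 square feet > 8,500 square feet → Large Premises License required.
§7.7 operates vehicles for hire; boards or breeds animals → Annual Certificate required.
§7.8 does not sell tobacco products → Annual Permit not required.
§7.9 floor area 8,600 square feet ≥ 7,800 square feet; seating 76 ≤ 152 → Standard Certificate not required.
§7.10 seating 76 > 50 → Operating License not required.

Annual Certificate, Compliance Permit, Large Premises License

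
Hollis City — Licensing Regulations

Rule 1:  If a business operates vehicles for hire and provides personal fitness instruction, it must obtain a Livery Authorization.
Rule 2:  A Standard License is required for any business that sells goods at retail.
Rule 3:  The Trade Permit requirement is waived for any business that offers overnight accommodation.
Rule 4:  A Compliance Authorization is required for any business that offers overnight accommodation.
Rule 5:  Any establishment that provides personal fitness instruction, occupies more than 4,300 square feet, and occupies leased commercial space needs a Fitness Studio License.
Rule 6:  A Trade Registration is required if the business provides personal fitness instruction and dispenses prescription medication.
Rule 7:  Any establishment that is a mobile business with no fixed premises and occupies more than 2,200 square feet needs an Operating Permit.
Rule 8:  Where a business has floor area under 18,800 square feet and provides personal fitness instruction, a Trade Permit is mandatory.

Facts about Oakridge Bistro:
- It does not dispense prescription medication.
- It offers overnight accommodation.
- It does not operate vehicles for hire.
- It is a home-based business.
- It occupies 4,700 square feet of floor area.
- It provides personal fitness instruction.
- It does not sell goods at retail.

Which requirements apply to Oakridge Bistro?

Rule 1: does not operate vehicles for hire; provides personal fitness instruction → Livery Authorization not required.
Rule 2: does not sell goods at retail → Standard License not required.
Rule 3: offers overnight accommodation → exempt from Trade Permit.
Rule 4: offers overnight accommodation → Compliance Authorization required.
Rule 5: provides personal fitness instruction; floor area 4,700 square feet > 4,300 square feet; is a home-based business (not: occupies leased commercial space) → Fitness Studio License not required.
Rule 6: provides personal fitness instruction; does not dispense prescription medication → Trade Registration not required.
Rule 7: is a home-based business (not: is a mobile business with no fixed premises); floor area 4,700 square feet > 2,200 square feet → Operating Permit not required.
Rule 8: floor area 4,700 square feet < 18,800 square feet; provides personal fitness instruction → Trade Permit required.

Compliance Authorization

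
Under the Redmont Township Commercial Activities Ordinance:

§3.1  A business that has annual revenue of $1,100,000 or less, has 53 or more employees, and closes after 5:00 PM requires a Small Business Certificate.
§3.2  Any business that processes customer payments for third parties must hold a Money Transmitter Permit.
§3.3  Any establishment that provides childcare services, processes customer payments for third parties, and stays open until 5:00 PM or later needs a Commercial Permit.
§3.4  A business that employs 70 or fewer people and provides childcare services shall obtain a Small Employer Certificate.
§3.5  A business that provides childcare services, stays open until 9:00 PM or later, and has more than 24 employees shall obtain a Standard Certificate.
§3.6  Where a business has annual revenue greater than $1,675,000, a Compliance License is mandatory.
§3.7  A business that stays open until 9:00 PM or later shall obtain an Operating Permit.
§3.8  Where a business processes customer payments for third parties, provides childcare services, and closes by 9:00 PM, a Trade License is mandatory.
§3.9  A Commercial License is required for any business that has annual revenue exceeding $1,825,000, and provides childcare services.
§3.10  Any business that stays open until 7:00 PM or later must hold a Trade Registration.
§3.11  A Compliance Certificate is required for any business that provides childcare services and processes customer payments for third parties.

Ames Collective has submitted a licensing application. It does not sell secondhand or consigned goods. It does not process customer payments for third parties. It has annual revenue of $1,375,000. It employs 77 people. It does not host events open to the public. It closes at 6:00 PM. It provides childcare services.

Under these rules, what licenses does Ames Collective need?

None

§3.1 revenue $1,375,000 > $1,100,000; employees 77 ≥ 53; closes 6:00 PM, after 5:00 PM → Small Business Certificate not required.
§3.2 does not process customer payments for third parties → Money Transmitter Permit not required.
§3.3 provides childcare services; does not process customer payments for third parties; closes 6:00 PM, after 5:00 PM → Commercial Permit not required.
§3.4 employees 77 > 70; provides childcare services → Small Employer Certificate not required.
§3.5 provides childcare services; closes 6:00 PM, at/before 9:00 PM; employees 77 > 24 → Standard Certificate not required.
§3.6 revenue $1,375,000 ≤ $1,675,000 → Compliance License not required.
§3.7 closes 6:00 PM, at/before 9:00 PM → Operating Permit not required.
§3.8 does not process customer payments for third parties; provides childcare services; closes 6:00 PM, at/before 9:00 PM → Trade License not required.
§3.9 revenue $1,375,000 ≤ $1,825,000; provides childcare services → Commercial License not required.
§3.10 closes 6:00 PM, at/before 7:00 PM → Trade Registration not required.
§3.11 provides childcare services; does not process customer payments for third parties → Compliance Certificate not required.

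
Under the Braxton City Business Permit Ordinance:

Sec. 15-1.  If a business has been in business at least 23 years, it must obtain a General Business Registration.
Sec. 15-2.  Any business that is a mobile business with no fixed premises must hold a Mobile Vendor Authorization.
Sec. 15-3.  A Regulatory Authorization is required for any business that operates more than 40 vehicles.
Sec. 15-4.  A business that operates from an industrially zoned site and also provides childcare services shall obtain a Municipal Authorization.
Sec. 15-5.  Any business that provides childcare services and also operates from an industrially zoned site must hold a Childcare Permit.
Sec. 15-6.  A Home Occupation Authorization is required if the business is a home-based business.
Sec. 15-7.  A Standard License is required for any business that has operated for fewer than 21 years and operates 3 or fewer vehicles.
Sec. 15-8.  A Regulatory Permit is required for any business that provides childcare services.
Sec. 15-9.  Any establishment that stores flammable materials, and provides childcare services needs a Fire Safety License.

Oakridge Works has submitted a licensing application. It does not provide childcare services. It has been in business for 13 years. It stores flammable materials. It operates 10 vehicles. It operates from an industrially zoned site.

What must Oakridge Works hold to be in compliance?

None

Sec. 15-1. years in business 13 < 23 → General Business Registration not required.
Sec. 15-2. operates from an industrially zoned site (not: is a mobile business with no fixed premises) → Mobile Vendor Authorization not required.
Sec. 15-3. vehicles 10 ≤ 40 → Regulatory Authorization not required.
Sec. 15-4. operates from an industrially zoned site; does not provide childcare services → Municipal Authorization not required.
Sec. 15-5. does not provide childcare services; operates from an industrially zoned site → Childcare Permit not required.
Sec. 15-6. operates from an industrially zoned site (not: is a home-based business) → Home Occupation Authorization not required.
Sec. 15-7. years in business 13 < 21; vehicles 10 > 3 → Standard License not required.
Sec. 15-8. does not provide childcare services → Regulatory Permit not required.
Sec. 15-9. stores flammable materials; does not provide childcare services → Fire Safety License not required.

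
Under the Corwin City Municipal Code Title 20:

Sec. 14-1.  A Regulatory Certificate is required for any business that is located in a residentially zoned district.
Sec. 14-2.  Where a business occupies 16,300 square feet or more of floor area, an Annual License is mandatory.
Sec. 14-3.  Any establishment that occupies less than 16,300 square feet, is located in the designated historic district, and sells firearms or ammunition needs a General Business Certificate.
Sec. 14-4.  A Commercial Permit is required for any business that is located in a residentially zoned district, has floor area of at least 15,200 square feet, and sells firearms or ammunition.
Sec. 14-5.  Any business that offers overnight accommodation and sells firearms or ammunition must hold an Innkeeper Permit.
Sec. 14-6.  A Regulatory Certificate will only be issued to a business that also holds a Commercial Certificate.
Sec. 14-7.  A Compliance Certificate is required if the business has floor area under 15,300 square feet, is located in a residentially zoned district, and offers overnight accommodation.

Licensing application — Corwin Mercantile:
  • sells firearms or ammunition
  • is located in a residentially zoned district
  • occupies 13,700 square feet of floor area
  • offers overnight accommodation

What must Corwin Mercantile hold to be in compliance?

Sec. 14-1. is located in a residentially zoned district → Regulatory Certificate required.
Sec. 14-2. floor area 13,700 square feet < 16,300 square feet → Annual License not required.
Sec. 14-3. floor area 13,700 square feet < 16,300 square feet; is located in a residentially zoned district (not: is located in the designated historic district); sells firearms or ammunition → General Business Certificate not required.
Sec. 14-4. is located in a residentially zoned district; floor area 13,700 square feet < 15,200 square feet; sells firearms or ammunition → Commercial Permit not required.
Sec. 14-5. offers overnight accommodation; sells firearms or ammunition → Innkeeper Permit required.
Sec. 14-6. Regulatory Certificate is required → Commercial Certificate also required.
Sec. 14-7. floor area 13,700 square feet < 15,300 square feet; is located in a residentially zoned district; offers overnight accommodation → Compliance Certificate required.

Commercial Certificate, Compliance Certificate, Innkeeper Permit, Regulatory Certificate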